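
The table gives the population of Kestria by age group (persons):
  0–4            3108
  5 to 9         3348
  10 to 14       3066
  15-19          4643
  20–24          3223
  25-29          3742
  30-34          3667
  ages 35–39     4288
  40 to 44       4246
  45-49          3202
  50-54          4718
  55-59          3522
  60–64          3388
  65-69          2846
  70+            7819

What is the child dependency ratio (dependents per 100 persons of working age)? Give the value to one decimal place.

Youth dependency ratio: 24.6

0–14: 3108 + 3348 + 3066 = 9522
15–64: 4643 + 3223 + 3742 + 3667 + 4288 + 4246 + 3202 + 4718 + 3522 + 3388 = 38639
65+: 2846 + 7819 = 10665
Youth dependency ratio = 9522 / 38639 × 100 = 24.6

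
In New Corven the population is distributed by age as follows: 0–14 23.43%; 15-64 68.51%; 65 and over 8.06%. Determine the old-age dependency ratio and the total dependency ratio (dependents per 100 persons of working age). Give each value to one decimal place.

Old-age dependency ratio = 8.06 / 68.51 × 100 = 11.8
Total dependency ratio = (23.43 + 8.06) / 68.51 × 100 = 31.49 / 68.51 × 100 = 46.0

Old-age dependency ratio: 11.8
Total dependency ratio: 46.0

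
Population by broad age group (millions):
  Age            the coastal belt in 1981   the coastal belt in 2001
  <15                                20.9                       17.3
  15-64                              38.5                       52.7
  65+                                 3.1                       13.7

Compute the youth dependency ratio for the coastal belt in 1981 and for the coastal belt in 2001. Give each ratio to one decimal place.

the coastal belt in 1981: 20.9 / 38.5 × 100 = 54.3
the coastal belt in 2001: 17.3 / 52.7 × 100 = 32.8

the coastal belt in 1981: 54.3
the coastal belt in 2001: 32.8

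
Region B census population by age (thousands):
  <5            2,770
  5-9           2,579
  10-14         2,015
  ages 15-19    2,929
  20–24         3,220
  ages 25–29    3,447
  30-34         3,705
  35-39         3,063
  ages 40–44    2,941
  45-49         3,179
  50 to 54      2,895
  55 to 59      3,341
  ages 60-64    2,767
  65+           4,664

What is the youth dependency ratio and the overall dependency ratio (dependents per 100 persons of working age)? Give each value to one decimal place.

Youth dependency ratio: 23.4
Total dependency ratio: 38.2

0–14: 2,770 + 2,579 + 2,015 = 7,364
15–64: 2,929 + 3,220 + 3,447 + 3,705 + 3,063 + 2,941 + 3,179 + 2,895 + 3,341 + 2,767 = 31,487
65+: 4,664
Youth dependency ratio = 7,364 / 31,487 × 100 = 23.4
Total dependency ratio = (7,364 + 4,664) / 31,487 × 100 = 12,028 / 31,487 × 100 = 38.2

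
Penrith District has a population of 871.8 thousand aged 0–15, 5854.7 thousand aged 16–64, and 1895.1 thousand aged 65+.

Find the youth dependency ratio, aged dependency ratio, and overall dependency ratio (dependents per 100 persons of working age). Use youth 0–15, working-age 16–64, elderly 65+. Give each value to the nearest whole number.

Youth dependency ratio = 871.8 / 5854.7 × 100 = 15
Old-age dependency ratio = 1895.1 / 5854.7 × 100 = 32
Total dependency ratio = (871.8 + 1895.1) / 5854.7 × 100 = 2766.9 / 5854.7 × 100 = 47

Youth dependency ratio: 15
Old-age dependency ratio: 32
Total dependency ratio: 47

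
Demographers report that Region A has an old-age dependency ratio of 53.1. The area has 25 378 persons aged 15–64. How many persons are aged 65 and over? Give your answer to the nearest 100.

Old-age dependency ratio = elderly / working-age × 100
53.1 = E / 25 378 × 100
⇒ 13 500

Aged 65 and over: 13 500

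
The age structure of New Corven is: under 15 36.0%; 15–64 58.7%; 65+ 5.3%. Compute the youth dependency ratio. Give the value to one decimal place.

Youth dependency ratio = 36.0 / 58.7 × 100 = 61.3

Youth dependency ratio: 61.3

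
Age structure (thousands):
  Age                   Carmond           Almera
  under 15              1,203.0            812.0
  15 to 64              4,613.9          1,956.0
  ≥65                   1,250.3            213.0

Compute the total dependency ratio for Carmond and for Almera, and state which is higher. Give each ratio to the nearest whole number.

Carmond: (1,203.0 + 1,250.3) / 4,613.9 × 100 = 2,453.3 / 4,613.9 × 100 = 53
Almera: (812.0 + 213.0) / 1,956.0 × 100 = 1,025.0 / 1,956.0 × 100 = 52

Carmond: 53
Almera: 52
Higher: Carmond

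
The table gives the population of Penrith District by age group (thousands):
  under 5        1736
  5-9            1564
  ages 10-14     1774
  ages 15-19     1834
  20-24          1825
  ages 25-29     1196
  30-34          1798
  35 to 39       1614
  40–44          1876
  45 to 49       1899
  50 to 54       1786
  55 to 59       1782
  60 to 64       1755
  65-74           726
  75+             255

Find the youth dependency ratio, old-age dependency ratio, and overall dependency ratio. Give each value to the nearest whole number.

0–14: 1736 + 1564 + 1774 = 5074
15–64: 1834 + 1825 + 1196 + 1798 + 1614 + 1876 + 1899 + 1786 + 1782 + 1755 = 17365
65+: 726 + 255 = 981
Youth dependency ratio = 5074 / 17365 × 100 = 29
Old-age dependency ratio = 981 / 17365 × 100 = 6
Total dependency ratio = (5074 + 981) / 17365 × 100 = 6055 / 17365 × 100 = 35

Youth dependency ratio: 29
Old-age dependency ratio: 6
Total dependency ratio: 35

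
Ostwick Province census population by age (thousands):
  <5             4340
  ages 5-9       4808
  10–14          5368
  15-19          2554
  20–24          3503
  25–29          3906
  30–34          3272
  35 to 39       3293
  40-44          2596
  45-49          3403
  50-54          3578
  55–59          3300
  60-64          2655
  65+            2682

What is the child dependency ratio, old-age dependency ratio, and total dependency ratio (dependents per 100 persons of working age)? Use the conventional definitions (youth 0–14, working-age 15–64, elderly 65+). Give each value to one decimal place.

0–14: 4340 + 4808 + 5368 = 14516
15–64: 2554 + 3503 + 3906 + 3272 + 3293 + 2596 + 3403 + 3578 + 3300 + 2655 = 32060
65+: 2682
Youth dependency ratio = 14516 / 32060 × 100 = 45.3
Old-age dependency ratio = 2682 / 32060 × 100 = 8.4
Total dependency ratio = (14516 + 2682) / 32060 × 100 = 17198 / 32060 × 100 = 53.6

Youth dependency ratio: 45.3
Old-age dependency ratio: 8.4
Total dependency ratio: 53.6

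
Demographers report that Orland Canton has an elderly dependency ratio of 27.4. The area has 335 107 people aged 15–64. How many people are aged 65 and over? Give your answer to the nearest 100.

Aged 65 and over: 91 800

Old-age dependency ratio = elderly / working-age × 100
27.4 = E / 335 107 × 100
⇒ 91 800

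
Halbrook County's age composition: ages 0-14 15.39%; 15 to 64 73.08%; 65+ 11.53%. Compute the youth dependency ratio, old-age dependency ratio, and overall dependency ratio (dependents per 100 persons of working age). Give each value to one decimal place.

Youth dependency ratio = 15.39 / 73.08 × 100 = 21.1
Old-age dependency ratio = 11.53 / 73.08 × 100 = 15.8
Total dependency ratio = (15.39 + 11.53) / 73.08 × 100 = 26.92 / 73.08 × 100 = 36.8

Youth dependency ratio: 21.1
Old-age dependency ratio: 15.8
Total dependency ratio: 36.8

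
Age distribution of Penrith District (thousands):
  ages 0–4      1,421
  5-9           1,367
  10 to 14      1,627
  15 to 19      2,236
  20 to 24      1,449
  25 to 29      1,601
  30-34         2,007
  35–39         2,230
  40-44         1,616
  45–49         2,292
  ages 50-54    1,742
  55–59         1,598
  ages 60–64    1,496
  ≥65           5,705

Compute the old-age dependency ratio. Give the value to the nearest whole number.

0–14: 1,421 + 1,367 + 1,627 = 4,415
15–64: 2,236 + 1,449 + 1,601 + 2,007 + 2,230 + 1,616 + 2,292 + 1,742 + 1,598 + 1,496 = 18,267
65+: 5,705
Old-age dependency ratio = 5,705 / 18,267 × 100 = 31

Old-age dependency ratio: 31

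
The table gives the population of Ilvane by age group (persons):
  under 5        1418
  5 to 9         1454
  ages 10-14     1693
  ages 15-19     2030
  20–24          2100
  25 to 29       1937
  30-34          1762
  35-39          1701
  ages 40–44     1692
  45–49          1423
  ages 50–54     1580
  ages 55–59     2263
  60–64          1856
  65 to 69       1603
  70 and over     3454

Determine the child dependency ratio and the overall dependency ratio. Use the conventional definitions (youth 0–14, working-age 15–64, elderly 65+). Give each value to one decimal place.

Youth dependency ratio: 24.9
Total dependency ratio: 52.5

0–14: 1418 + 1454 + 1693 = 4565
15–64: 2030 + 2100 + 1937 + 1762 + 1701 + 1692 + 1423 + 1580 + 2263 + 1856 = 18344
65+: 1603 + 3454 = 5057
Youth dependency ratio = 4565 / 18344 × 100 = 24.9
Total dependency ratio = (4565 + 5057) / 18344 × 100 = 9622 / 18344 × 100 = 52.5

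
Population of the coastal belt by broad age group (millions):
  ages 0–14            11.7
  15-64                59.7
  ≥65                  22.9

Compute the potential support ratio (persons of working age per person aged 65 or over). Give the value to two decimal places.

Potential support ratio = 59.7 / 22.9 = 2.61

Potential support ratio: 2.61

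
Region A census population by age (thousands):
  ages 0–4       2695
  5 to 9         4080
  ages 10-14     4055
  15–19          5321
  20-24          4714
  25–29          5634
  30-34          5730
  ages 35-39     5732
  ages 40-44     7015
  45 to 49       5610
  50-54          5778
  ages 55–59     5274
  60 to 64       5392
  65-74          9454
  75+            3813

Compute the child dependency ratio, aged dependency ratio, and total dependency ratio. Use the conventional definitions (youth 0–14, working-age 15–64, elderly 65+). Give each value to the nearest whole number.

0–14: 2695 + 4080 + 4055 = 10830
15–64: 5321 + 4714 + 5634 + 5730 + 5732 + 7015 + 5610 + 5778 + 5274 + 5392 = 56200
65+: 9454 + 3813 = 13267
Youth dependency ratio = 10830 / 56200 × 100 = 19
Old-age dependency ratio = 13267 / 56200 × 100 = 24
Total dependency ratio = (10830 + 13267) / 56200 × 100 = 24097 / 56200 × 100 = 43

Youth dependency ratio: 19
Old-age dependency ratio: 24
Total dependency ratio: 43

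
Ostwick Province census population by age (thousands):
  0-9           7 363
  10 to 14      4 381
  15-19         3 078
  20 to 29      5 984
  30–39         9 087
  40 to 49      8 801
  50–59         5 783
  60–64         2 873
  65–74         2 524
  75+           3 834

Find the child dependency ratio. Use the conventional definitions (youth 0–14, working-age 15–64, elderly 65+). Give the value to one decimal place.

Youth dependency ratio: 33.0

0–14: 7 363 + 4 381 = 11 744
15–64: 3 078 + 5 984 + 9 087 + 8 801 + 5 783 + 2 873 = 35 606
65+: 2 524 + 3 834 = 6 358
Youth dependency ratio = 11 744 / 35 606 × 100 = 33.0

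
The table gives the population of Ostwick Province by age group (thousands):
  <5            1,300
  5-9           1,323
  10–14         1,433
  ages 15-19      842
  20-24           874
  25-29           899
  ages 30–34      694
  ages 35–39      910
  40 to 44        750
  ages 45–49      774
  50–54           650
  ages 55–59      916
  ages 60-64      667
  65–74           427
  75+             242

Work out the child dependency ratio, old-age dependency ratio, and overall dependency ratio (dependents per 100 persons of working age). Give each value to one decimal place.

Youth dependency ratio: 50.9
Old-age dependency ratio: 8.4
Total dependency ratio: 59.2

0–14: 1,300 + 1,323 + 1,433 = 4,056
15–64: 842 + 874 + 899 + 694 + 910 + 750 + 774 + 650 + 916 + 667 = 7,976
65+: 427 + 242 = 669
Youth dependency ratio = 4,056 / 7,976 × 100 = 50.9
Old-age dependency ratio = 669 / 7,976 × 100 = 8.4
Total dependency ratio = (4,056 + 669) / 7,976 × 100 = 4,725 / 7,976 × 100 = 59.2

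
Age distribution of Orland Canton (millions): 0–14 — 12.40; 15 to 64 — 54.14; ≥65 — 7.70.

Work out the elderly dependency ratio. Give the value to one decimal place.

Old-age dependency ratio: 14.2

Old-age dependency ratio = 7.70 / 54.14 × 100 = 14.2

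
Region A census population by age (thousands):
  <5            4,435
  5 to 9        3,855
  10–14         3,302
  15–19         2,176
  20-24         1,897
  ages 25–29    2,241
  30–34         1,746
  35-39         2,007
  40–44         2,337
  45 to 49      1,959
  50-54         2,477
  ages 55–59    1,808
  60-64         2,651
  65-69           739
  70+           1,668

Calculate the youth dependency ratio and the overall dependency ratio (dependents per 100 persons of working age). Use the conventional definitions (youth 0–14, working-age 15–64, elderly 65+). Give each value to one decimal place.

0–14: 4,435 + 3,855 + 3,302 = 11,592
15–64: 2,176 + 1,897 + 2,241 + 1,746 + 2,007 + 2,337 + 1,959 + 2,477 + 1,808 + 2,651 = 21,299
65+: 739 + 1,668 = 2,407
Youth dependency ratio = 11,592 / 21,299 × 100 = 54.4
Total dependency ratio = (11,592 + 2,407) / 21,299 × 100 = 13,999 / 21,299 × 100 = 65.7

Youth dependency ratio: 54.4
Total dependency ratio: 65.7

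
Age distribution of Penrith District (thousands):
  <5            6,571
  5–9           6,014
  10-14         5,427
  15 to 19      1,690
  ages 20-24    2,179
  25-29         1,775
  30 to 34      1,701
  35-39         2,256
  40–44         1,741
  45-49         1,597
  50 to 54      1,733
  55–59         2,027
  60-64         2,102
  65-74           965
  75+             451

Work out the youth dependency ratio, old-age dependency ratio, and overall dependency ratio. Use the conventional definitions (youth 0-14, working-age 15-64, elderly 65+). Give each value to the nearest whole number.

0–14: 6,571 + 6,014 + 5,427 = 18,012
15–64: 1,690 + 2,179 + 1,775 + 1,701 + 2,256 + 1,741 + 1,597 + 1,733 + 2,027 + 2,102 = 18,801
65+: 965 + 451 = 1,416
Youth dependency ratio = 18,012 / 18,801 × 100 = 96
Old-age dependency ratio = 1,416 / 18,801 × 100 = 8
Total dependency ratio = (18,012 + 1,416) / 18,801 × 100 = 19,428 / 18,801 × 100 = 103

Youth dependency ratio: 96
Old-age dependency ratio: 8
Total dependency ratio: 103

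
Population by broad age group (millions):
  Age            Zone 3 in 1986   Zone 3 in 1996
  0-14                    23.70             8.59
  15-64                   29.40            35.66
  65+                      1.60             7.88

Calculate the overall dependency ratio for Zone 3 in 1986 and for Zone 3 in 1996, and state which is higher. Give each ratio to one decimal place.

Zone 3 in 1986: 86.1
Zone 3 in 1996: 46.2
Higher: Zone 3 in 1986

Zone 3 in 1986: (23.70 + 1.60) / 29.40 × 100 = 25.30 / 29.40 × 100 = 86.1
Zone 3 in 1996: (8.59 + 7.88) / 35.66 × 100 = 16.47 / 35.66 × 100 = 46.2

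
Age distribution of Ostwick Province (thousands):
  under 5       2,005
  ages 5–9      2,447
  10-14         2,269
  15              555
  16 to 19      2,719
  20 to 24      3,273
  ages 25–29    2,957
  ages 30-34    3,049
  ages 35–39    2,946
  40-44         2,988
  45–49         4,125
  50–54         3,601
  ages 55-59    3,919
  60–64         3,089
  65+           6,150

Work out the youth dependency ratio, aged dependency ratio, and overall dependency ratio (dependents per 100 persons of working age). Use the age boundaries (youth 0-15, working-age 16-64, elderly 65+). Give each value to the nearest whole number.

0–15: 2,005 + 2,447 + 2,269 + 555 = 7,276
16–64: 2,719 + 3,273 + 2,957 + 3,049 + 2,946 + 2,988 + 4,125 + 3,601 + 3,919 + 3,089 = 32,666
65+: 6,150
Youth dependency ratio = 7,276 / 32,666 × 100 = 22
Old-age dependency ratio = 6,150 / 32,666 × 100 = 19
Total dependency ratio = (7,276 + 6,150) / 32,666 × 100 = 13,426 / 32,666 × 100 = 41

Youth dependency ratio: 22
Old-age dependency ratio: 19
Total dependency ratio: 41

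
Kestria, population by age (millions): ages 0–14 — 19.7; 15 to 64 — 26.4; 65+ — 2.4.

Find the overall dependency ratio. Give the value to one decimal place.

Total dependency ratio = (19.7 + 2.4) / 26.4 × 100 = 22.1 / 26.4 × 100 = 83.7

Total dependency ratio: 83.7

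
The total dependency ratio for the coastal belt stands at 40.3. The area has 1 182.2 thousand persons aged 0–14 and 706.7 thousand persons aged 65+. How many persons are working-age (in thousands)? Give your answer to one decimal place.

Working-age: 4 687.1

Total dependency ratio = (youth + elderly) / working-age × 100
40.3 = (1 182.2 + 706.7) / W × 100
⇒ 4 687.1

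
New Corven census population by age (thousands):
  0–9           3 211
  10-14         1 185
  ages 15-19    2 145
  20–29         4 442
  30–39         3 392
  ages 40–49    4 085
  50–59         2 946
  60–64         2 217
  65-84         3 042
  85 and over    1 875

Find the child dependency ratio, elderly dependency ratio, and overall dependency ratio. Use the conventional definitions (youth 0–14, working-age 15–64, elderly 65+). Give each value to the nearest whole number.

0–14: 3 211 + 1 185 = 4 396
15–64: 2 145 + 4 442 + 3 392 + 4 085 + 2 946 + 2 217 = 19 227
65+: 3 042 + 1 875 = 4 917
Youth dependency ratio = 4 396 / 19 227 × 100 = 23
Old-age dependency ratio = 4 917 / 19 227 × 100 = 26
Total dependency ratio = (4 396 + 4 917) / 19 227 × 100 = 9 313 / 19 227 × 100 = 48

Youth dependency ratio: 23
Old-age dependency ratio: 26
Total dependency ratio: 48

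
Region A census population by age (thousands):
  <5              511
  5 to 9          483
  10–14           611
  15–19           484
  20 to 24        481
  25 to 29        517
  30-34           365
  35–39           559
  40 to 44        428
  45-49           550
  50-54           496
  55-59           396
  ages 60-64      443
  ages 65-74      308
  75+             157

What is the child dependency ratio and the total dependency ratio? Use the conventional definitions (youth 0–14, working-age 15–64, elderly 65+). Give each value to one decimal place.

0–14: 511 + 483 + 611 = 1,605
15–64: 484 + 481 + 517 + 365 + 559 + 428 + 550 + 496 + 396 + 443 = 4,719
65+: 308 + 157 = 465
Youth dependency ratio = 1,605 / 4,719 × 100 = 34.0
Total dependency ratio = (1,605 + 465) / 4,719 × 100 = 2,070 / 4,719 × 100 = 43.9

Youth dependency ratio: 34.0
Total dependency ratio: 43.9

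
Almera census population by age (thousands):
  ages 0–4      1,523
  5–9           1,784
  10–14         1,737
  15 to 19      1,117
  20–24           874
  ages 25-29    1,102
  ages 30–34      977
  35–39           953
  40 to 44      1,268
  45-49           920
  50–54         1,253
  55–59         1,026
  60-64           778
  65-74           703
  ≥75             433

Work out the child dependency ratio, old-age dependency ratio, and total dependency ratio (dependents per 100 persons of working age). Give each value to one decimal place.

0–14: 1,523 + 1,784 + 1,737 = 5,044
15–64: 1,117 + 874 + 1,102 + 977 + 953 + 1,268 + 920 + 1,253 + 1,026 + 778 = 10,268
65+: 703 + 433 = 1,136
Youth dependency ratio = 5,044 / 10,268 × 100 = 49.1
Old-age dependency ratio = 1,136 / 10,268 × 100 = 11.1
Total dependency ratio = (5,044 + 1,136) / 10,268 × 100 = 6,180 / 10,268 × 100 = 60.2

Youth dependency ratio: 49.1
Old-age dependency ratio: 11.1
Total dependency ratio: 60.2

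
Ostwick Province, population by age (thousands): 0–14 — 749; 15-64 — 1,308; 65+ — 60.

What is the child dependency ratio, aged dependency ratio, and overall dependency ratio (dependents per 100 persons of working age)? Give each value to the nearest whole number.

Youth dependency ratio = 749 / 1,308 × 100 = 57
Old-age dependency ratio = 60 / 1,308 × 100 = 5
Total dependency ratio = (749 + 60) / 1,308 × 100 = 809 / 1,308 × 100 = 62

Youth dependency ratio: 57
Old-age dependency ratio: 5
Total dependency ratio: 62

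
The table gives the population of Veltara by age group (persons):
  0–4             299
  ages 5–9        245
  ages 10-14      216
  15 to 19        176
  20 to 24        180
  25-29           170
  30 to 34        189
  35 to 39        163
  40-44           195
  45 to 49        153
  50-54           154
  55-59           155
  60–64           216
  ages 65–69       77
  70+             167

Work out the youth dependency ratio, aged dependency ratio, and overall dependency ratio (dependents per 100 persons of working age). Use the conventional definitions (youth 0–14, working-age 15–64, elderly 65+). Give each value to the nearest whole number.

Youth dependency ratio: 43
Old-age dependency ratio: 14
Total dependency ratio: 57

0–14: 299 + 245 + 216 = 760
15–64: 176 + 180 + 170 + 189 + 163 + 195 + 153 + 154 + 155 + 216 = 1 751
65+: 77 + 167 = 244
Youth dependency ratio = 760 / 1 751 × 100 = 43
Old-age dependency ratio = 244 / 1 751 × 100 = 14
Total dependency ratio = (760 + 244) / 1 751 × 100 = 1 004 / 1 751 × 100 = 57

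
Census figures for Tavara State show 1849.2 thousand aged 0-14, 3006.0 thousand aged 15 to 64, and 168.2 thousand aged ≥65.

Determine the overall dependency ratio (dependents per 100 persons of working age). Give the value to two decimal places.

Total dependency ratio = (1849.2 + 168.2) / 3006.0 × 100 = 2017.4 / 3006.0 × 100 = 67.11

Total dependency ratio: 67.11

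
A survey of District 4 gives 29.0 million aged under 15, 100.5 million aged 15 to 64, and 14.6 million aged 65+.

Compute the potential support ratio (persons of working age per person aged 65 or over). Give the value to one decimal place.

Potential support ratio = 100.5 / 14.6 = 6.9

Potential support ratio: 6.9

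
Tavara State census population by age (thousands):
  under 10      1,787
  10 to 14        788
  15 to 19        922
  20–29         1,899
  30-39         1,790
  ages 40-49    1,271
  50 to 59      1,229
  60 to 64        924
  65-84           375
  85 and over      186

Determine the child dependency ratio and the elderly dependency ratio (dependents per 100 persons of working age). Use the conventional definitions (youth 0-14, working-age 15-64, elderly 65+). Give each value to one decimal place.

0–14: 1,787 + 788 = 2,575
15–64: 922 + 1,899 + 1,790 + 1,271 + 1,229 + 924 = 8,035
65+: 375 + 186 = 561
Youth dependency ratio = 2,575 / 8,035 × 100 = 32.0
Old-age dependency ratio = 561 / 8,035 × 100 = 7.0

Youth dependency ratio: 32.0
Old-age dependency ratio: 7.0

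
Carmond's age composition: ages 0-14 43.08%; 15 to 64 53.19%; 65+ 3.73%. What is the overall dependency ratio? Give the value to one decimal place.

Total dependency ratio = (43.08 + 3.73) / 53.19 × 100 = 46.81 / 53.19 × 100 = 88.0

Total dependency ratio: 88.0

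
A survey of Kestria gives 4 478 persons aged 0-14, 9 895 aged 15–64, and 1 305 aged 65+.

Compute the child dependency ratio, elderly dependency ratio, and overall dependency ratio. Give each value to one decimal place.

Youth dependency ratio = 4 478 / 9 895 × 100 = 45.3
Old-age dependency ratio = 1 305 / 9 895 × 100 = 13.2
Total dependency ratio = (4 478 + 1 305) / 9 895 × 100 = 5 783 / 9 895 × 100 = 58.4

Youth dependency ratio: 45.3
Old-age dependency ratio: 13.2
Total dependency ratio: 58.4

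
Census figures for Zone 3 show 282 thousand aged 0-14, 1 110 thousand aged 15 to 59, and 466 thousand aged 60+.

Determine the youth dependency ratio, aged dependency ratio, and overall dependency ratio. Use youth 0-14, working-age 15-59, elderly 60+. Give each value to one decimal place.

Youth dependency ratio: 25.4
Old-age dependency ratio: 42.0
Total dependency ratio: 67.4

Youth dependency ratio = 282 / 1 110 × 100 = 25.4
Old-age dependency ratio = 466 / 1 110 × 100 = 42.0
Total dependency ratio = (282 + 466) / 1 110 × 100 = 748 / 1 110 × 100 = 67.4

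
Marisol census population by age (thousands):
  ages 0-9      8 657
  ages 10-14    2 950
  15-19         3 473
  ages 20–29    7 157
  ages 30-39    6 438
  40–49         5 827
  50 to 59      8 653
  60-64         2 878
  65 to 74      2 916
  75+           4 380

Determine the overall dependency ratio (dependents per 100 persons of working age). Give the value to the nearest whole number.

Total dependency ratio: 55

0–14: 8 657 + 2 950 = 11 607
15–64: 3 473 + 7 157 + 6 438 + 5 827 + 8 653 + 2 878 = 34 426
65+: 2 916 + 4 380 = 7 296
Total dependency ratio = (11 607 + 7 296) / 34 426 × 100 = 18 903 / 34 426 × 100 = 55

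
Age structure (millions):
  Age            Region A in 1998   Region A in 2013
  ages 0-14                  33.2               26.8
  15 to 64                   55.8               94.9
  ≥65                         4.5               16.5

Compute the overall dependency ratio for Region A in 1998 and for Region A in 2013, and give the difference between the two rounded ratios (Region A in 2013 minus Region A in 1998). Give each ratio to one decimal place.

Region A in 1998: 67.6
Region A in 2013: 45.6
Difference: -22.0

Region A in 1998: (33.2 + 4.5) / 55.8 × 100 = 37.7 / 55.8 × 100 = 67.6
Region A in 2013: (26.8 + 16.5) / 94.9 × 100 = 43.3 / 94.9 × 100 = 45.6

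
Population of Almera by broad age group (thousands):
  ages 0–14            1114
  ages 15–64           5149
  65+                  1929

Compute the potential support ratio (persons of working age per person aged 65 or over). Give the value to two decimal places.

Potential support ratio = 5149 / 1929 = 2.67

Potential support ratio: 2.67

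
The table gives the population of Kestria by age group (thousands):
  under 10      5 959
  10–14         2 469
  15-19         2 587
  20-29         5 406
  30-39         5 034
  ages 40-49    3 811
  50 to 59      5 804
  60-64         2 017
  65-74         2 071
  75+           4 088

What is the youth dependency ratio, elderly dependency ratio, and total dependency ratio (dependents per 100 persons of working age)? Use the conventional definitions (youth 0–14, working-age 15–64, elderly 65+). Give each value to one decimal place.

Youth dependency ratio: 34.2
Old-age dependency ratio: 25.0
Total dependency ratio: 59.2

0–14: 5 959 + 2 469 = 8 428
15–64: 2 587 + 5 406 + 5 034 + 3 811 + 5 804 + 2 017 = 24 659
65+: 2 071 + 4 088 = 6 159
Youth dependency ratio = 8 428 / 24 659 × 100 = 34.2
Old-age dependency ratio = 6 159 / 24 659 × 100 = 25.0
Total dependency ratio = (8 428 + 6 159) / 24 659 × 100 = 14 587 / 24 659 × 100 = 59.2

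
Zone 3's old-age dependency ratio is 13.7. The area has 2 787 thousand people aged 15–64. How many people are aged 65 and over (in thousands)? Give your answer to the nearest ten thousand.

Aged 65 and over: 380

Old-age dependency ratio = elderly / working-age × 100
13.7 = E / 2 787 × 100
⇒ 380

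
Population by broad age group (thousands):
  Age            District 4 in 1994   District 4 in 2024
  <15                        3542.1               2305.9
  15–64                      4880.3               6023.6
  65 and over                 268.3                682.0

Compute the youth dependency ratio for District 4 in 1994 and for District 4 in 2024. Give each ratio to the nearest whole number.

District 4 in 1994: 3542.1 / 4880.3 × 100 = 73
District 4 in 2024: 2305.9 / 6023.6 × 100 = 38

District 4 in 1994: 73
District 4 in 2024: 38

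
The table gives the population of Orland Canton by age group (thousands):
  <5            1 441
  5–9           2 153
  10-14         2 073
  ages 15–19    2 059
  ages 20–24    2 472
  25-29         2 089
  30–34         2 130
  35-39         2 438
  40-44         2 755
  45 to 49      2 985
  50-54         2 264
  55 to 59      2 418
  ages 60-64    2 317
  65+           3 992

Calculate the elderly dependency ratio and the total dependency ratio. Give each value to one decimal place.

0–14: 1 441 + 2 153 + 2 073 = 5 667
15–64: 2 059 + 2 472 + 2 089 + 2 130 + 2 438 + 2 755 + 2 985 + 2 264 + 2 418 + 2 317 = 23 927
65+: 3 992
Old-age dependency ratio = 3 992 / 23 927 × 100 = 16.7
Total dependency ratio = (5 667 + 3 992) / 23 927 × 100 = 9 659 / 23 927 × 100 = 40.4

Old-age dependency ratio: 16.7
Total dependency ratio: 40.4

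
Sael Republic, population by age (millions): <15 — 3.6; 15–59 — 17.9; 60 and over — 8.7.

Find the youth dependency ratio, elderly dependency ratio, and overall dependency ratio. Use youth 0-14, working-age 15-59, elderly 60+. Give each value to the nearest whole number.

Youth dependency ratio: 20
Old-age dependency ratio: 49
Total dependency ratio: 69

Youth dependency ratio = 3.6 / 17.9 × 100 = 20
Old-age dependency ratio = 8.7 / 17.9 × 100 = 49
Total dependency ratio = (3.6 + 8.7) / 17.9 × 100 = 12.3 / 17.9 × 100 = 69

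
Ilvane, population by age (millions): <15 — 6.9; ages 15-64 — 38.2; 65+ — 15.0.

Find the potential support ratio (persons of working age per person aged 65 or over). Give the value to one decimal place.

Potential support ratio = 38.2 / 15.0 = 2.5

Potential support ratio: 2.5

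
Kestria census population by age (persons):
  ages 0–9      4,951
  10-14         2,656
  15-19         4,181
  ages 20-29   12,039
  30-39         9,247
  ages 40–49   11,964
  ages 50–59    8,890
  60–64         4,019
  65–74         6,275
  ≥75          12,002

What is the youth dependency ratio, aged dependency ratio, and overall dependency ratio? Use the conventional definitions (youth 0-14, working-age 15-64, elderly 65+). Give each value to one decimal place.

Youth dependency ratio: 15.1
Old-age dependency ratio: 36.3
Total dependency ratio: 51.4

0–14: 4,951 + 2,656 = 7,607
15–64: 4,181 + 12,039 + 9,247 + 11,964 + 8,890 + 4,019 = 50,340
65+: 6,275 + 12,002 = 18,277
Youth dependency ratio = 7,607 / 50,340 × 100 = 15.1
Old-age dependency ratio = 18,277 / 50,340 × 100 = 36.3
Total dependency ratio = (7,607 + 18,277) / 50,340 × 100 = 25,884 / 50,340 × 100 = 51.4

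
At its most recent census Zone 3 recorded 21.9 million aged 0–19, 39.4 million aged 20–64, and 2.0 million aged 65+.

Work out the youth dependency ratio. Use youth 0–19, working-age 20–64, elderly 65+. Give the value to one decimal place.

Youth dependency ratio = 21.9 / 39.4 × 100 = 55.6

Youth dependency ratio: 55.6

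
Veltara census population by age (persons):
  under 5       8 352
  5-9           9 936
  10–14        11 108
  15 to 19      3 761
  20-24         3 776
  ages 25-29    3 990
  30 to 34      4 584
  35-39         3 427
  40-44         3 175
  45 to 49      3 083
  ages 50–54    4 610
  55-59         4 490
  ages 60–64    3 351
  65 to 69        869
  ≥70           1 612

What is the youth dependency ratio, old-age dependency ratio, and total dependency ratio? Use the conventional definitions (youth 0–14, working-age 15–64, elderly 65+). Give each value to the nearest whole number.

Youth dependency ratio: 77
Old-age dependency ratio: 6
Total dependency ratio: 83

0–14: 8 352 + 9 936 + 11 108 = 29 396
15–64: 3 761 + 3 776 + 3 990 + 4 584 + 3 427 + 3 175 + 3 083 + 4 610 + 4 490 + 3 351 = 38 247
65+: 869 + 1 612 = 2 481
Youth dependency ratio = 29 396 / 38 247 × 100 = 77
Old-age dependency ratio = 2 481 / 38 247 × 100 = 6
Total dependency ratio = (29 396 + 2 481) / 38 247 × 100 = 31 877 / 38 247 × 100 = 83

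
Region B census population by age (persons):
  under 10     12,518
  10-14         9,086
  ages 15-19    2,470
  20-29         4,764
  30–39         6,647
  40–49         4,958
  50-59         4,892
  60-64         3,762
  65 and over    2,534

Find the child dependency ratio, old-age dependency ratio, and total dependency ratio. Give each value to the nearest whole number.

0–14: 12,518 + 9,086 = 21,604
15–64: 2,470 + 4,764 + 6,647 + 4,958 + 4,892 + 3,762 = 27,493
65+: 2,534
Youth dependency ratio = 21,604 / 27,493 × 100 = 79
Old-age dependency ratio = 2,534 / 27,493 × 100 = 9
Total dependency ratio = (21,604 + 2,534) / 27,493 × 100 = 24,138 / 27,493 × 100 = 88

Youth dependency ratio: 79
Old-age dependency ratio: 9
Total dependency ratio: 88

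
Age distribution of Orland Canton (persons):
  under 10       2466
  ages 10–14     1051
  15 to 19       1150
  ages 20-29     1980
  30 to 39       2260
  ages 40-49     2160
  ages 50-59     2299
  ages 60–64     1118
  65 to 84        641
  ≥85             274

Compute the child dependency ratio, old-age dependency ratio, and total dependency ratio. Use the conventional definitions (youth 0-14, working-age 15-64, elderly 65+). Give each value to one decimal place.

Youth dependency ratio: 32.1
Old-age dependency ratio: 8.3
Total dependency ratio: 40.4

0–14: 2466 + 1051 = 3517
15–64: 1150 + 1980 + 2260 + 2160 + 2299 + 1118 = 10967
65+: 641 + 274 = 915
Youth dependency ratio = 3517 / 10967 × 100 = 32.1
Old-age dependency ratio = 915 / 10967 × 100 = 8.3
Total dependency ratio = (3517 + 915) / 10967 × 100 = 4432 / 10967 × 100 = 40.4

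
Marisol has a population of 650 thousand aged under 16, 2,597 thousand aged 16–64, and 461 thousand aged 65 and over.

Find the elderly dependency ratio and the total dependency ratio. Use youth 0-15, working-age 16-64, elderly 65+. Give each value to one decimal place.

Old-age dependency ratio: 17.8
Total dependency ratio: 42.8

Old-age dependency ratio = 461 / 2,597 × 100 = 17.8
Total dependency ratio = (650 + 461) / 2,597 × 100 = 1,111 / 2,597 × 100 = 42.8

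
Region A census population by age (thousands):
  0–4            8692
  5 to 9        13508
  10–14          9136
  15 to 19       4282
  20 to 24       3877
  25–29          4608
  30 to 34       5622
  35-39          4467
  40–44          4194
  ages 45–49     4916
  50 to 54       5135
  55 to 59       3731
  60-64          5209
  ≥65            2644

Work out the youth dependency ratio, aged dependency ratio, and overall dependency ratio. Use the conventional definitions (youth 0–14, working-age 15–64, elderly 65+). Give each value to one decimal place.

Youth dependency ratio: 68.1
Old-age dependency ratio: 5.7
Total dependency ratio: 73.8

0–14: 8692 + 13508 + 9136 = 31336
15–64: 4282 + 3877 + 4608 + 5622 + 4467 + 4194 + 4916 + 5135 + 3731 + 5209 = 46041
65+: 2644
Youth dependency ratio = 31336 / 46041 × 100 = 68.1
Old-age dependency ratio = 2644 / 46041 × 100 = 5.7
Total dependency ratio = (31336 + 2644) / 46041 × 100 = 33980 / 46041 × 100 = 73.8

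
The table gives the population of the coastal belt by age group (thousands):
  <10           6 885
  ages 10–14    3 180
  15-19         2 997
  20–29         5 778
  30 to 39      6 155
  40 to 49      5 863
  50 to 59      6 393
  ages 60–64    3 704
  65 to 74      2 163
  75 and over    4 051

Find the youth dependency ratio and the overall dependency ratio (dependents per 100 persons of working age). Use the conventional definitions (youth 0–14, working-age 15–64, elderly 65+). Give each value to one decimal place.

Youth dependency ratio: 32.6
Total dependency ratio: 52.7

0–14: 6 885 + 3 180 = 10 065
15–64: 2 997 + 5 778 + 6 155 + 5 863 + 6 393 + 3 704 = 30 890
65+: 2 163 + 4 051 = 6 214
Youth dependency ratio = 10 065 / 30 890 × 100 = 32.6
Total dependency ratio = (10 065 + 6 214) / 30 890 × 100 = 16 279 / 30 890 × 100 = 52.7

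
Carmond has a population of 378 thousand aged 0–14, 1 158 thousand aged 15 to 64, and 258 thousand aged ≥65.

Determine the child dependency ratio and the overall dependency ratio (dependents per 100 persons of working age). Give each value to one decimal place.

Youth dependency ratio: 32.6
Total dependency ratio: 54.9

Youth dependency ratio = 378 / 1 158 × 100 = 32.6
Total dependency ratio = (378 + 258) / 1 158 × 100 = 636 / 1 158 × 100 = 54.9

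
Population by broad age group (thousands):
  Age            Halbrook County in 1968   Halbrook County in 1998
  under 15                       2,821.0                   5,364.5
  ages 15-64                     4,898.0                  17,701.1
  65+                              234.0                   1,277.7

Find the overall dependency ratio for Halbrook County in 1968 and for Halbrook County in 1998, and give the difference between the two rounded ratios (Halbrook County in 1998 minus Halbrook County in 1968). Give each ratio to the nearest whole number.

Halbrook County in 1968: 62
Halbrook County in 1998: 38
Difference: -24

Halbrook County in 1968: (2,821.0 + 234.0) / 4,898.0 × 100 = 3,055.0 / 4,898.0 × 100 = 62
Halbrook County in 1998: (5,364.5 + 1,277.7) / 17,701.1 × 100 = 6,642.2 / 17,701.1 × 100 = 38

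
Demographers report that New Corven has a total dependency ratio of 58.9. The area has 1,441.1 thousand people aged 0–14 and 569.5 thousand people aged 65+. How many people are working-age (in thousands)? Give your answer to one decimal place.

Total dependency ratio = (youth + elderly) / working-age × 100
58.9 = (1,441.1 + 569.5) / W × 100
⇒ 3,413.6

Working-age: 3,413.6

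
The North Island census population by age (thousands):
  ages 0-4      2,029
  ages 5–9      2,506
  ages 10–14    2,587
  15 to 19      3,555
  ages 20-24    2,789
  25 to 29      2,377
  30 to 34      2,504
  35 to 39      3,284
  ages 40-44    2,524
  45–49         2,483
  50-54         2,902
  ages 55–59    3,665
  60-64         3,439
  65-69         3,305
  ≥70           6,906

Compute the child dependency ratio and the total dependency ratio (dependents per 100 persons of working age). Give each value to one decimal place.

0–14: 2,029 + 2,506 + 2,587 = 7,122
15–64: 3,555 + 2,789 + 2,377 + 2,504 + 3,284 + 2,524 + 2,483 + 2,902 + 3,665 + 3,439 = 29,522
65+: 3,305 + 6,906 = 10,211
Youth dependency ratio = 7,122 / 29,522 × 100 = 24.1
Total dependency ratio = (7,122 + 10,211) / 29,522 × 100 = 17,333 / 29,522 × 100 = 58.7

Youth dependency ratio: 24.1
Total dependency ratio: 58.7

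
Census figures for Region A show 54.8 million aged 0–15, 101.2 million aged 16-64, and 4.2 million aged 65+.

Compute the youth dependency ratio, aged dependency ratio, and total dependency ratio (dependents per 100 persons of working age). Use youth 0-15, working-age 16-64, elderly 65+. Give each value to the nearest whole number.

Youth dependency ratio = 54.8 / 101.2 × 100 = 54
Old-age dependency ratio = 4.2 / 101.2 × 100 = 4
Total dependency ratio = (54.8 + 4.2) / 101.2 × 100 = 59.0 / 101.2 × 100 = 58

Youth dependency ratio: 54
Old-age dependency ratio: 4
Total dependency ratio: 58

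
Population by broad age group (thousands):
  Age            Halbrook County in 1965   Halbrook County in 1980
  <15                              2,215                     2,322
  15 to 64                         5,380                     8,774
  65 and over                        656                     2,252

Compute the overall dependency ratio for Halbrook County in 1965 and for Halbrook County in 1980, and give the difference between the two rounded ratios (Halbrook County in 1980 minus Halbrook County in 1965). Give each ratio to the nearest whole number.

Halbrook County in 1965: 53
Halbrook County in 1980: 52
Difference: -1

Halbrook County in 1965: (2,215 + 656) / 5,380 × 100 = 2,871 / 5,380 × 100 = 53
Halbrook County in 1980: (2,322 + 2,252) / 8,774 × 100 = 4,574 / 8,774 × 100 = 52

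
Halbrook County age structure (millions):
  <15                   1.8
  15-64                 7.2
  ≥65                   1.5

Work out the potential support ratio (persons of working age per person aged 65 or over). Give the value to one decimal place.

Potential support ratio = 7.2 / 1.5 = 4.8

Potential support ratio: 4.8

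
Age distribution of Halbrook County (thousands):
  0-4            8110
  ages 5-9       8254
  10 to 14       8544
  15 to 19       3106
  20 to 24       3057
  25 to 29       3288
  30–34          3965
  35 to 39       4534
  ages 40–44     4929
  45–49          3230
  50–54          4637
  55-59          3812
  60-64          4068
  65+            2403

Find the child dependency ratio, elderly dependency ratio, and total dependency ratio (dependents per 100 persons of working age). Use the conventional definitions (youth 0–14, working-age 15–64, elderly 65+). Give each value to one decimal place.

0–14: 8110 + 8254 + 8544 = 24908
15–64: 3106 + 3057 + 3288 + 3965 + 4534 + 4929 + 3230 + 4637 + 3812 + 4068 = 38626
65+: 2403
Youth dependency ratio = 24908 / 38626 × 100 = 64.5
Old-age dependency ratio = 2403 / 38626 × 100 = 6.2
Total dependency ratio = (24908 + 2403) / 38626 × 100 = 27311 / 38626 × 100 = 70.7

Youth dependency ratio: 64.5
Old-age dependency ratio: 6.2
Total dependency ratio: 70.7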